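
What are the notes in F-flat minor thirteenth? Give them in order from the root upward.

Root F-flat, quality minor thirteenth:
Root: F-flat
Minor 3rd (3rd): A-double-flat
Perfect 5th (5th): C-flat
Minor 7th (7th): E-double-flat
Major 9th (9th): G-flat
Perfect 11th (11th): B-double-flat
Major 13th (13th): D-flat

F-flat A-double-flat C-flat E-double-flat G-flat B-double-flat D-flat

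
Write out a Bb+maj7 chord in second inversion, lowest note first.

Bb+maj7 = B♭–D–F♯–A; second inversion → fifth (F♯) lowest.

F♯ A B♭ D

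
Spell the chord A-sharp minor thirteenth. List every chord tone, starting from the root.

A#  C#  E#  G#  B#  D#  F##

A-sharp minor thirteenth is a minor thirteenth built on A#.
A# — root
C# — minor 3rd
E# — perfect 5th
G# — minor 7th
B# — major 9th
D# — perfect 11th
F## — major 13th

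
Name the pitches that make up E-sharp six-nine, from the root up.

Root E#, quality six-nine:
- root: E#
- major 3rd: G##
- perfect 5th: B#
- major 6th: C##
- major 9th: F##

E# – G## – B# – C## – F##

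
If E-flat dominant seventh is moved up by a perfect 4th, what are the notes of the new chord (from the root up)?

Transposed root: E-flat → A-flat (perfect 4th up). So we spell A-flat dominant seventh:
A-flat — root
C — major 3rd
E-flat — perfect 5th
G-flat — minor 7th

A-flat, C, E-flat, G-flat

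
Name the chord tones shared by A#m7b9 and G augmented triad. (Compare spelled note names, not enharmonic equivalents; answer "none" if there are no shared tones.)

B

A#m7b9: A# C# E# G# B
G augmented triad: G B D#
Common to both → B.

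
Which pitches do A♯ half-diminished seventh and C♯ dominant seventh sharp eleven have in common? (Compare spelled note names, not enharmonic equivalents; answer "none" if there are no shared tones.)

A♯ half-diminished seventh = A-sharp, C-sharp, E, G-sharp.
C♯ dominant seventh sharp eleven = C-sharp, E-sharp, G-sharp, B, F-double-sharp.
Shared: C-sharp, G-sharp.

C-sharp G-sharp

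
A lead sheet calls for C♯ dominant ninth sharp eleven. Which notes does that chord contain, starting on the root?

C# E# G# B D# F##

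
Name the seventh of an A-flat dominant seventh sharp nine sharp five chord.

Root of A-flat dominant seventh sharp nine sharp five = A-flat. The 7th is a minor 7th: A-flat up a minor 7th → G-flat.

G-flat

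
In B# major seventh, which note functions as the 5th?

B# major seventh is built on B#; its 5th is a perfect 5th above the root.
A fifth above B uses the letter F, and the perfect 5th above B# is F##.

F##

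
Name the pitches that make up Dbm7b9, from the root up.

Db – Fb – Ab – Cb – Ebb

Root Db, quality minor seventh flat nine:
- root: Db
- minor 3rd: Fb
- perfect 5th: Ab
- minor 7th: Cb
- minor 9th: Ebb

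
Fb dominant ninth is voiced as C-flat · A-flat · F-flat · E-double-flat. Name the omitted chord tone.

G-flat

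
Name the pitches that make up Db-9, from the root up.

Db  Fb  Ab  Cb  Eb

Root Db, quality minor ninth:
- root: Db
- minor 3rd: Fb
- perfect 5th: Ab
- minor 7th: Cb
- major 9th: Eb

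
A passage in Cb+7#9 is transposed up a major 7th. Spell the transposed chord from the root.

B♭, D, F♯, A♭, C♯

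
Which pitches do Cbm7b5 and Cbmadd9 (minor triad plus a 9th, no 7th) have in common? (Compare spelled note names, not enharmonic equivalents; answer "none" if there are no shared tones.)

C♭, E𝄫

Cbm7b5: C♭ E𝄫 G𝄫 B𝄫
Cbmadd9: C♭ E𝄫 G♭ D♭
Common to both → C♭, E𝄫.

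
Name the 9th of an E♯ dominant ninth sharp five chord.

F##

Root of E♯ dominant ninth sharp five = E#. The 9th is a major 9th: E# up a major 9th → F##.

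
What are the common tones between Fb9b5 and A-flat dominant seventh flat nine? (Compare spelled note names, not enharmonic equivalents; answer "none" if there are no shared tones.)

A♭  G♭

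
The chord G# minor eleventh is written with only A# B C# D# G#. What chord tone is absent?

F#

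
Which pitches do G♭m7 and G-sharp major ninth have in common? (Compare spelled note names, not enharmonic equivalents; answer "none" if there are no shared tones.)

none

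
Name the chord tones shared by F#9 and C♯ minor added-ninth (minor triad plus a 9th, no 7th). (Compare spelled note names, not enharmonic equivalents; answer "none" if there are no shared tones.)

F#9: F♯ A♯ C♯ E G♯
C♯ minor added-ninth: C♯ E G♯ D♯
Common to both → C♯, E, G♯.

C♯  E  G♯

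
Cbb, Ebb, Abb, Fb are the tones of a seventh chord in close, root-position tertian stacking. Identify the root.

Fb

Arranged so that each adjacent pair is a third by letter name: Fb – Abb – Cbb – Ebb.
The bottom of that stack, Fb, is the root (this is Fb half-diminished seventh).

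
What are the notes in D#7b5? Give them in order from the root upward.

D#7b5 is a dominant seventh flat five built on D♯.
Root: D♯
Major 3rd (3rd): F𝄪
Diminished 5th (5th): A
Minor 7th (7th): C♯

D♯, F𝄪, A, C♯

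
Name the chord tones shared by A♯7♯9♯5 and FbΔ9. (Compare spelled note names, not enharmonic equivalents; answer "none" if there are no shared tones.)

none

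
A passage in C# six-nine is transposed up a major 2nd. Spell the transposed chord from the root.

A major 2nd up from C# is D#, so the new chord is D# six-nine.
Root: D#
Major 3rd (3rd): F##
Perfect 5th (5th): A#
Major 6th (6th): B#
Major 9th (9th): E#

D#, F##, A#, B#, E#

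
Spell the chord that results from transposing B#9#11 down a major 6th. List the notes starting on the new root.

D#  F##  A#  C#  E#  G##

Transposed root: B# → D# (major 6th down). So we spell D# dominant ninth sharp eleven:
- root: D#
- major 3rd: F##
- perfect 5th: A#
- minor 7th: C#
- major 9th: E#
- augmented 11th: G##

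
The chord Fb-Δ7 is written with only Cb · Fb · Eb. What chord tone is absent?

Abb

Fb-Δ7 = Fb, Abb, Cb, Eb. The voicing lacks the 3rd (minor 3rd), Abb.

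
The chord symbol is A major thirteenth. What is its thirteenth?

Root of A major thirteenth = A. The 13th is a major 13th: A up a major 13th → F-sharp.

F-sharp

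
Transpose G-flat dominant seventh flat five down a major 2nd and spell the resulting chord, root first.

F-flat, A-flat, C-double-flat, E-double-flat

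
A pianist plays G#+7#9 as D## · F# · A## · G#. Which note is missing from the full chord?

B#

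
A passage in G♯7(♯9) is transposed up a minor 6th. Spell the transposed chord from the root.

E, G♯, B, D, F𝄪

G♯ up a minor 6th → E. New chord: E dominant seventh sharp nine.
root → E
3rd (major 3rd) → G♯
5th (perfect 5th) → B
7th (minor 7th) → D
9th (augmented 9th) → F𝄪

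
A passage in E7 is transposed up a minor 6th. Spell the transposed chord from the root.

C  E  G  Bb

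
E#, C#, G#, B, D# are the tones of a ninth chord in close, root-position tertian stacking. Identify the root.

C#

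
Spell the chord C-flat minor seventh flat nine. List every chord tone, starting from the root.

Cb, Ebb, Gb, Bbb, Dbb

C-flat minor seventh flat nine: minor seventh flat nine on Cb.
Cb — root
Ebb — minor 3rd
Gb — perfect 5th
Bbb — minor 7th
Dbb — minor 9th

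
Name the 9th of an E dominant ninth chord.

F-sharp

Root of E dominant ninth = E. The 9th is a major 9th: E up a major 9th → F-sharp.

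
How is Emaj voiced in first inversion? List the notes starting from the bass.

G# – B – E

In root position, Emaj is E–G#–B.
First inversion puts the third (G#) in the bass.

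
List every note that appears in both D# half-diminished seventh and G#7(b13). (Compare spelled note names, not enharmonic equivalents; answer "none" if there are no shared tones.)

D# half-diminished seventh: D# F# A C#
G#7(b13): G# B# D# F# E
Common to both → D#, F#.

D#, F#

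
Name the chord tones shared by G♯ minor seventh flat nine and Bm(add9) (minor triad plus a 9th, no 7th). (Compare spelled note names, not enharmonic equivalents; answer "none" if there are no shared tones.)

B, F#

G♯ minor seventh flat nine = G#, B, D#, F#, A.
Bm(add9) = B, D, F#, C#.
Shared: B, F#.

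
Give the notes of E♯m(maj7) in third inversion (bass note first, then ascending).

D##  E#  G#  B#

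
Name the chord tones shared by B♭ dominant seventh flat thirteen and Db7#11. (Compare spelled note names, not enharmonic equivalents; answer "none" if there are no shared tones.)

F, Ab

B♭ dominant seventh flat thirteen = Bb, D, F, Ab, Gb.
Db7#11 = Db, F, Ab, Cb, G.
Shared: F, Ab.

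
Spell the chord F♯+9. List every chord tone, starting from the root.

F#, A#, C##, E, G#

Root F#, quality dominant ninth sharp five:
Root: F#
Major 3rd (3rd): A#
Augmented 5th (5th): C##
Minor 7th (7th): E
Major 9th (9th): G#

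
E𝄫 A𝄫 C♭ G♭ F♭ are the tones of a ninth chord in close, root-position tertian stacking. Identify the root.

Arranged so that each adjacent pair is a third by letter name: F♭ – A𝄫 – C♭ – E𝄫 – G♭.
The bottom of that stack, F♭, is the root (this is F♭ minor ninth).

F♭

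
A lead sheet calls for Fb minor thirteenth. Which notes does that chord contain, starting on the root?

F♭, A𝄫, C♭, E𝄫, G♭, B𝄫, D♭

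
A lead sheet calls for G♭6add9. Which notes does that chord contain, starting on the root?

G♭ – B♭ – D♭ – E♭ – A♭

G♭6add9 is a six-nine built on G♭.
root → G♭
3rd (major 3rd) → B♭
5th (perfect 5th) → D♭
6th (major 6th) → E♭
9th (major 9th) → A♭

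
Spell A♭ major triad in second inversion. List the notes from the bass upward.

Eb Ab C

In root position, A♭ major triad is Ab–C–Eb.
Second inversion puts the fifth (Eb) in the bass.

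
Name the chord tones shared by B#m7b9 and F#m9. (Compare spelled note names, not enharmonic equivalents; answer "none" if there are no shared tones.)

C#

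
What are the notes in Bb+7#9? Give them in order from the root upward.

Root Bb, quality dominant seventh sharp nine sharp five:
Bb — root
D — major 3rd
F# — augmented 5th
Ab — minor 7th
C# — augmented 9th

Bb  D  F#  Ab  C#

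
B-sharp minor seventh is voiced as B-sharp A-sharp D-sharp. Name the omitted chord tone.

The full B-sharp minor seventh chord is B-sharp, D-sharp, F-double-sharp, A-sharp.
Comparing with the voicing, the perfect 5th (5th) — F-double-sharp — is absent.

F-double-sharp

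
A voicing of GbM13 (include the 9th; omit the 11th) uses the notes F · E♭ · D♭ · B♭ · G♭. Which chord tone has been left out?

A♭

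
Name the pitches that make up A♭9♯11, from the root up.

Root Ab, quality dominant ninth sharp eleven:
Ab — root
C — major 3rd
Eb — perfect 5th
Gb — minor 7th
Bb — major 9th
D — augmented 11th

Ab, C, Eb, Gb, Bb, D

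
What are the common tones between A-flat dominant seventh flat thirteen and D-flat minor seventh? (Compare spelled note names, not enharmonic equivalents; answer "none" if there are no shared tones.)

A-flat dominant seventh flat thirteen: A♭ C E♭ G♭ F♭
D-flat minor seventh: D♭ F♭ A♭ C♭
Common to both → A♭, F♭.

A♭, F♭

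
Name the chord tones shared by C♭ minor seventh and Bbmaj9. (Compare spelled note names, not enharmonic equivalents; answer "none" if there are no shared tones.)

C♭ minor seventh: C♭ E𝄫 G♭ B𝄫
Bbmaj9: B♭ D F A C
Common to both → none.

none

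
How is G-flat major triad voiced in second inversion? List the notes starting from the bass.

Db, Gb, Bb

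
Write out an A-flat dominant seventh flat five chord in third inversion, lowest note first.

G-flat – A-flat – C – E-double-flat

In root position, A-flat dominant seventh flat five is A-flat–C–E-double-flat–G-flat.
Third inversion puts the seventh (G-flat) in the bass.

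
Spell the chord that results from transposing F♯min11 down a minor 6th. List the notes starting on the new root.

F♯ down a minor 6th → A♯. New chord: A♯ minor eleventh.
Root: A♯
Minor 3rd (3rd): C♯
Perfect 5th (5th): E♯
Minor 7th (7th): G♯
Major 9th (9th): B♯
Perfect 11th (11th): D♯

A♯ C♯ E♯ G♯ B♯ D♯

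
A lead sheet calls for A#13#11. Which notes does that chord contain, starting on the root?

A#13#11: dominant thirteenth sharp eleven on A♯.
- root: A♯
- major 3rd: C𝄪
- perfect 5th: E♯
- minor 7th: G♯
- major 9th: B♯
- augmented 11th: D𝄪
- major 13th: F𝄪

A♯, C𝄪, E♯, G♯, B♯, D𝄪, F𝄪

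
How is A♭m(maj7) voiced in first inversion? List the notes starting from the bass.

In root position, A♭m(maj7) is Ab–Cb–Eb–G.
First inversion puts the third (Cb) in the bass.

Cb, Eb, G, Ab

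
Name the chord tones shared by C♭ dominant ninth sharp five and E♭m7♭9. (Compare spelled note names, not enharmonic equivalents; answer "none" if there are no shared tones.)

Eb  Db

C♭ dominant ninth sharp five = Cb, Eb, G, Bbb, Db.
E♭m7♭9 = Eb, Gb, Bb, Db, Fb.
Shared: Eb, Db.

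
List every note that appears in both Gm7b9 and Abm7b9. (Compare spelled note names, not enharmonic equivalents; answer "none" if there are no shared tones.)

Ab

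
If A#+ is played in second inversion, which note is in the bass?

E##

A#+ = A#–C##–E##. Second inversion → fifth in the bass = E##.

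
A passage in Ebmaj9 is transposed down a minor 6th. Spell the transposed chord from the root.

G, B, D, F#, A

Eb down a minor 6th → G. New chord: G major ninth.
root → G
3rd (major 3rd) → B
5th (perfect 5th) → D
7th (major 7th) → F#
9th (major 9th) → A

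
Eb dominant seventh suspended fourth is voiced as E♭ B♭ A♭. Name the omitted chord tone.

D♭

The full Eb dominant seventh suspended fourth chord is E♭, A♭, B♭, D♭.
Comparing with the voicing, the minor 7th (7th) — D♭ — is absent.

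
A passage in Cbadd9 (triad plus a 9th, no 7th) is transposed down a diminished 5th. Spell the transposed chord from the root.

F, A, C, G

Transposed root: C♭ → F (diminished 5th down). So we spell F added-ninth:
F — root
A — major 3rd
C — perfect 5th
G — major 9th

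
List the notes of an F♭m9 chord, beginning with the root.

Root F♭, quality minor ninth:
Root: F♭
Minor 3rd (3rd): A𝄫
Perfect 5th (5th): C♭
Minor 7th (7th): E𝄫
Major 9th (9th): G♭

F♭, A𝄫, C♭, E𝄫, G♭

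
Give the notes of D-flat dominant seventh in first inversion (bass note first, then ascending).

F  A♭  C♭  D♭

D-flat dominant seventh = D♭–F–A♭–C♭; first inversion → third (F) lowest.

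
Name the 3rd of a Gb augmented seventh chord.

Root of Gb augmented seventh = G-flat. The 3rd is a major 3rd: G-flat up a major 3rd → B-flat.

B-flat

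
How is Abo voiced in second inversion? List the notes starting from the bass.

In root position, Abo is Ab–Cb–Ebb.
Second inversion puts the fifth (Ebb) in the bass.

Ebb, Ab, Cb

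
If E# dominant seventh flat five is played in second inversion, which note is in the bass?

E# dominant seventh flat five = E-sharp–G-double-sharp–B–D-sharp. Second inversion → fifth in the bass = B.

B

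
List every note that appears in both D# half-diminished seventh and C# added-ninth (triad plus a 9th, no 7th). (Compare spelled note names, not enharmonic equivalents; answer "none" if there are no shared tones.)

D-sharp – C-sharp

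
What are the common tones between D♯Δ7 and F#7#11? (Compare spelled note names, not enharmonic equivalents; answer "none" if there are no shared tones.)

A#

D♯Δ7: D# F## A# C##
F#7#11: F# A# C# E B#
Common to both → A#.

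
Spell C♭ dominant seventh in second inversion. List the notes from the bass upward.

C♭ dominant seventh = C♭–E♭–G♭–B𝄫; second inversion → fifth (G♭) lowest.

G♭, B𝄫, C♭, E♭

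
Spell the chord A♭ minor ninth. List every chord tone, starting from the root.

Root A-flat, quality minor ninth:
Root: A-flat
Minor 3rd (3rd): C-flat
Perfect 5th (5th): E-flat
Minor 7th (7th): G-flat
Major 9th (9th): B-flat

A-flat  C-flat  E-flat  G-flat  B-flat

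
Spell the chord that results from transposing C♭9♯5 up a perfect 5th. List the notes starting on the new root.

C♭ up a perfect 5th → G♭. New chord: G♭ dominant ninth sharp five.
G♭ — root
B♭ — major 3rd
D — augmented 5th
F♭ — minor 7th
A♭ — major 9th

G♭, B♭, D, F♭, A♭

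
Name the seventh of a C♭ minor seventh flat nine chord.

Bbb

C♭ minor seventh flat nine is built on Cb; its 7th is a minor 7th above the root.
A seventh above C uses the letter B, and the minor 7th above Cb is Bbb.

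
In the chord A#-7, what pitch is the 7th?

G#

Root of A#-7 = A#. The 7th is a minor 7th: A# up a minor 7th → G#.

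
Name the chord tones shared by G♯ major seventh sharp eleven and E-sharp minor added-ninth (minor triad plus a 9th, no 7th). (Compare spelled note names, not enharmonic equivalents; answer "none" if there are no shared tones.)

G-sharp  B-sharp  F-double-sharp

G♯ major seventh sharp eleven = G-sharp, B-sharp, D-sharp, F-double-sharp, C-double-sharp.
E-sharp minor added-ninth = E-sharp, G-sharp, B-sharp, F-double-sharp.
Shared: G-sharp, B-sharp, F-double-sharp.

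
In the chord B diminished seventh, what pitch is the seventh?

A-flat

Root of B diminished seventh = B. The 7th is a diminished 7th: B up a diminished 7th → A-flat.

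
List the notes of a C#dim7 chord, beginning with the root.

C#dim7 is a diminished seventh built on C#.
root → C#
3rd (minor 3rd) → E
5th (diminished 5th) → G
7th (diminished 7th) → Bb

C# – E – G – Bb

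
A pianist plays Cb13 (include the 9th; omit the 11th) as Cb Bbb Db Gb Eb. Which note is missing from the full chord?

The full Cb13 chord is Cb, Eb, Gb, Bbb, Db, Ab.
Comparing with the voicing, the major 13th (13th) — Ab — is absent.

Ab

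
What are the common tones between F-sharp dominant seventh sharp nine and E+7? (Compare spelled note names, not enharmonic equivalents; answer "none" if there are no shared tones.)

E

F-sharp dominant seventh sharp nine: F# A# C# E G##
E+7: E G# B# D
Common to both → E.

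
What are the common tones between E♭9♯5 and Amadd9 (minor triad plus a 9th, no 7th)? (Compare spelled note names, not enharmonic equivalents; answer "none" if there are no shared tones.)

E♭9♯5 = Eb, G, B, Db, F.
Amadd9 = A, C, E, B.
Shared: B.

B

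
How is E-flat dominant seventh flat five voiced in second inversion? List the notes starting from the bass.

In root position, E-flat dominant seventh flat five is Eb–G–Bbb–Db.
Second inversion puts the fifth (Bbb) in the bass.

Bbb  Db  Eb  G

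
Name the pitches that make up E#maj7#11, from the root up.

E♯, G𝄪, B♯, D𝄪, A𝄪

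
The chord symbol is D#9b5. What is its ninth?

E#

D#9b5 is built on D#; its 9th is a major 9th above the root.
A second above D uses the letter E, and the major 9th above D# is E#.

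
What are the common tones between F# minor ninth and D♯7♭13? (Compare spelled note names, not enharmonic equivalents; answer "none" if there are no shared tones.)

C#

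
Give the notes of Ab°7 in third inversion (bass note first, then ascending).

Gbb, Ab, Cb, Ebb

Ab°7 = Ab–Cb–Ebb–Gbb; third inversion → seventh (Gbb) lowest.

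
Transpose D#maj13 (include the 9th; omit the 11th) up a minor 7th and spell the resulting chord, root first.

D# up a minor 7th → C#. New chord: C# major thirteenth.
C# — root
E# — major 3rd
G# — perfect 5th
B# — major 7th
D# — major 9th
A# — major 13th

C# E# G# B# D# A#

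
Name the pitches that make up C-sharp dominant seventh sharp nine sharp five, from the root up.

C#  E#  G##  B  D##

C-sharp dominant seventh sharp nine sharp five is a dominant seventh sharp nine sharp five built on C#.
Root: C#
Major 3rd (3rd): E#
Augmented 5th (5th): G##
Minor 7th (7th): B
Augmented 9th (9th): D##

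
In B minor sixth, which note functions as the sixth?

Root of B minor sixth = B. The 6th is a major 6th: B up a major 6th → G-sharp.

G-sharp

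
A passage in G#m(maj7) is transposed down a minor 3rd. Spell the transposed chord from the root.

G# down a minor 3rd → E#. New chord: E# minor-major seventh.
root → E#
3rd (minor 3rd) → G#
5th (perfect 5th) → B#
7th (major 7th) → D##

E#, G#, B#, D##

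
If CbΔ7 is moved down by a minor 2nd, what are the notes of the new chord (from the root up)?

Cb down a minor 2nd → Bb. New chord: Bb major seventh.
Bb — root
D — major 3rd
F — perfect 5th
A — major 7th

Bb, D, F, A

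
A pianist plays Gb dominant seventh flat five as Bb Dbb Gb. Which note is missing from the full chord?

Fb

The full Gb dominant seventh flat five chord is Gb, Bb, Dbb, Fb.
Comparing with the voicing, the minor 7th (7th) — Fb — is absent.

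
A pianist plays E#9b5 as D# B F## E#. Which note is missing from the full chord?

E#9b5 = E#, G##, B, D#, F##. The voicing lacks the 3rd (major 3rd), G##.

G##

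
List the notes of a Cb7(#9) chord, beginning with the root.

Cb, Eb, Gb, Bbb, D

Cb7(#9) is a dominant seventh sharp nine built on Cb.
root → Cb
3rd (major 3rd) → Eb
5th (perfect 5th) → Gb
7th (minor 7th) → Bbb
9th (augmented 9th) → D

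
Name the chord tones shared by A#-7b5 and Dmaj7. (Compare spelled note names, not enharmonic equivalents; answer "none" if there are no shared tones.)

C#

A#-7b5 = A#, C#, E, G#.
Dmaj7 = D, F#, A, C#.
Shared: C#.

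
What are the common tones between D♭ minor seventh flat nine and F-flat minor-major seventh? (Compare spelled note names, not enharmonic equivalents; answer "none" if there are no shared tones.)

D♭ minor seventh flat nine = D-flat, F-flat, A-flat, C-flat, E-double-flat.
F-flat minor-major seventh = F-flat, A-double-flat, C-flat, E-flat.
Shared: F-flat, C-flat.

F-flat C-flat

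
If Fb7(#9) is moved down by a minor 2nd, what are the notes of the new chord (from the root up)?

Transposed root: Fb → Eb (minor 2nd down). So we spell Eb dominant seventh sharp nine:
Root: Eb
Major 3rd (3rd): G
Perfect 5th (5th): Bb
Minor 7th (7th): Db
Augmented 9th (9th): F#

Eb, G, Bb, Db, F#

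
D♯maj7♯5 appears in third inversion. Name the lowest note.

C𝄪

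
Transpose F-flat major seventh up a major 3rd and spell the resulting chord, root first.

A-flat C E-flat G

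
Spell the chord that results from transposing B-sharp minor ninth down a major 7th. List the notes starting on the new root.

A major 7th down from B-sharp is C-sharp, so the new chord is C-sharp minor ninth.
C-sharp — root
E — minor 3rd
G-sharp — perfect 5th
B — minor 7th
D-sharp — major 9th

C-sharp  E  G-sharp  B  D-sharp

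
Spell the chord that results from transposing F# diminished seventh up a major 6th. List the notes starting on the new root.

D-sharp F-sharp A C

A major 6th up from F-sharp is D-sharp, so the new chord is D-sharp diminished seventh.
- root: D-sharp
- minor 3rd: F-sharp
- diminished 5th: A
- diminished 7th: C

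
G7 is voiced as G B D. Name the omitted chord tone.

G7 = G, B, D, F. The voicing lacks the 7th (minor 7th), F.

F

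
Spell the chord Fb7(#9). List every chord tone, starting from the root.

Fb Ab Cb Ebb G

Fb7(#9): dominant seventh sharp nine on Fb.
Fb — root
Ab — major 3rd
Cb — perfect 5th
Ebb — minor 7th
G — augmented 9th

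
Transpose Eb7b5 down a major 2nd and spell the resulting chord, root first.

Transposed root: E♭ → D♭ (major 2nd down). So we spell D♭ dominant seventh flat five:
root → D♭
3rd (major 3rd) → F
5th (diminished 5th) → A𝄫
7th (minor 7th) → C♭

D♭  F  A𝄫  C♭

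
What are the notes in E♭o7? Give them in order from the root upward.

E♭, G♭, B𝄫, D𝄫

E♭o7 is a diminished seventh built on E♭.
- root: E♭
- minor 3rd: G♭
- diminished 5th: B𝄫
- diminished 7th: D𝄫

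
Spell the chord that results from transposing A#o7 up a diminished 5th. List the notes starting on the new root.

Transposed root: A♯ → E (diminished 5th up). So we spell E diminished seventh:
E — root
G — minor 3rd
B♭ — diminished 5th
D♭ — diminished 7th

E G B♭ D♭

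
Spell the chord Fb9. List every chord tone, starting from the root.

F♭  A♭  C♭  E𝄫  G♭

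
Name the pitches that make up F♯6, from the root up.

F#, A#, C#, D#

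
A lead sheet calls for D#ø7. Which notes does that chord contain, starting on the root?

D# – F# – A – C#

D#ø7 is a half-diminished seventh built on D#.
Root: D#
Minor 3rd (3rd): F#
Diminished 5th (5th): A
Minor 7th (7th): C#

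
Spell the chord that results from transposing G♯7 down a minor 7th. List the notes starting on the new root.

A# C## E# G#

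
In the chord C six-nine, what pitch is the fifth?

G

Root of C six-nine = C. The 5th is a perfect 5th: C up a perfect 5th → G.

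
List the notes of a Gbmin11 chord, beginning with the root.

Gbmin11: minor eleventh on Gb.
Gb — root
Bbb — minor 3rd
Db — perfect 5th
Fb — minor 7th
Ab — major 9th
Cb — perfect 11th

Gb, Bbb, Db, Fb, Ab, Cb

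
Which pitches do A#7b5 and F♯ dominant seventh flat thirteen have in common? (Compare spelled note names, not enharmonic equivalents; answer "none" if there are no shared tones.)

A#7b5: A# C## E G#
F♯ dominant seventh flat thirteen: F# A# C# E D
Common to both → A#, E.

A#, E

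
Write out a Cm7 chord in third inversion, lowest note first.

In root position, Cm7 is C–Eb–G–Bb.
Third inversion puts the seventh (Bb) in the bass.

Bb, C, Eb, G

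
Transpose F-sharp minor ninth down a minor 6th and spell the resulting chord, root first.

A#, C#, E#, G#, B#

F# down a minor 6th → A#. New chord: A# minor ninth.
A# — root
C# — minor 3rd
E# — perfect 5th
G# — minor 7th
B# — major 9th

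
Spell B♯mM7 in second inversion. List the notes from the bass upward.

In root position, B♯mM7 is B#–D#–F##–A##.
Second inversion puts the fifth (F##) in the bass.

F##, A##, B#, D#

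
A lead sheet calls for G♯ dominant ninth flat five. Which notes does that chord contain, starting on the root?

G♯ dominant ninth flat five is a dominant ninth flat five built on G#.
G# — root
B# — major 3rd
D — diminished 5th
F# — minor 7th
A# — major 9th

G#, B#, D, F#, A#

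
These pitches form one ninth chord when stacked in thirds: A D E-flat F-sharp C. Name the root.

D

Arranged so that each adjacent pair is a third by letter name: D – F-sharp – A – C – E-flat.
The bottom of that stack, D, is the root (this is D dominant seventh flat nine).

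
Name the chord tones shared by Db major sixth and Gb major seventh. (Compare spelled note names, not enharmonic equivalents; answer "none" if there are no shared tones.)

D-flat – F – B-flat

Db major sixth = D-flat, F, A-flat, B-flat.
Gb major seventh = G-flat, B-flat, D-flat, F.
Shared: D-flat, F, B-flat.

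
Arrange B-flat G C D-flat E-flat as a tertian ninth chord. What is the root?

Stacking in thirds gives C – E-flat – G – B-flat – D-flat, so C is the root — C minor seventh flat nine.

C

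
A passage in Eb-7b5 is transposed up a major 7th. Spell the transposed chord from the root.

D – F – A♭ – C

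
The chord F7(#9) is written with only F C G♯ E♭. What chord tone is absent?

A

F7(#9) = F, A, C, E♭, G♯. The voicing lacks the 3rd (major 3rd), A.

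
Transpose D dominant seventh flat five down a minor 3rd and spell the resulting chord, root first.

Transposed root: D → B (minor 3rd down). So we spell B dominant seventh flat five:
B — root
D♯ — major 3rd
F — diminished 5th
A — minor 7th

B – D♯ – F – A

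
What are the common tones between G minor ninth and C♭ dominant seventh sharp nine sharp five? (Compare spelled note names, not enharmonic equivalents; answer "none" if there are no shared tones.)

G minor ninth: G B-flat D F A
C♭ dominant seventh sharp nine sharp five: C-flat E-flat G B-double-flat D
Common to both → G, D.

G – D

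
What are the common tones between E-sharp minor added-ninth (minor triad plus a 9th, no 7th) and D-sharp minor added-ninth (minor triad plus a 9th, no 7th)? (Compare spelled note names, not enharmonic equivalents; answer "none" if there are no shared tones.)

E-sharp

E-sharp minor added-ninth: E-sharp G-sharp B-sharp F-double-sharp
D-sharp minor added-ninth: D-sharp F-sharp A-sharp E-sharp
Common to both → E-sharp.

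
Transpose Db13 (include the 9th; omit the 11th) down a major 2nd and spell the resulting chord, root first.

Cb  Eb  Gb  Bbb  Db  Ab

Transposed root: Db → Cb (major 2nd down). So we spell Cb dominant thirteenth:
Root: Cb
Major 3rd (3rd): Eb
Perfect 5th (5th): Gb
Minor 7th (7th): Bbb
Major 9th (9th): Db
Major 13th (13th): Ab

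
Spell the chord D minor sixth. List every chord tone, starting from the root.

D F A B

D minor sixth: minor sixth on D.
root → D
3rd (minor 3rd) → F
5th (perfect 5th) → A
6th (major 6th) → B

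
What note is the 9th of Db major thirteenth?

Root of Db major thirteenth = Db. The 9th is a major 9th: Db up a major 9th → Eb.

Eb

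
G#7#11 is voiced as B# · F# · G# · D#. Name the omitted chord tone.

C##

The full G#7#11 chord is G#, B#, D#, F#, C##.
Comparing with the voicing, the augmented 11th (11th) — C## — is absent.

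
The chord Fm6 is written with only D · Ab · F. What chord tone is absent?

Fm6 = F, Ab, C, D. The voicing lacks the 5th (perfect 5th), C.

C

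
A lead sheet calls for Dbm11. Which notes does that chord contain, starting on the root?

D♭, F♭, A♭, C♭, E♭, G♭

Dbm11 is a minor eleventh built on D♭.
root → D♭
3rd (minor 3rd) → F♭
5th (perfect 5th) → A♭
7th (minor 7th) → C♭
9th (major 9th) → E♭
11th (perfect 11th) → G♭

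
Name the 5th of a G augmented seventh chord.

G augmented seventh is built on G; its 5th is an augmented 5th above the root.
A fifth above G uses the letter D, and the augmented 5th above G is D♯.

D♯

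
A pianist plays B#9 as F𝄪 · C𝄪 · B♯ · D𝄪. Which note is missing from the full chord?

B#9 = B♯, D𝄪, F𝄪, A♯, C𝄪. The voicing lacks the 7th (minor 7th), A♯.

A♯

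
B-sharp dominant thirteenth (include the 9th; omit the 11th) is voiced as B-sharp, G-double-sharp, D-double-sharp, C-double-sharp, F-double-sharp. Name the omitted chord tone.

A-sharp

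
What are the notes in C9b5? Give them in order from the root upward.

C  E  Gb  Bb  D

Root C, quality dominant ninth flat five:
- root: C
- major 3rd: E
- diminished 5th: Gb
- minor 7th: Bb
- major 9th: D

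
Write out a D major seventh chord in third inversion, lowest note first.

C# – D – F# – A

D major seventh = D–F#–A–C#; third inversion → seventh (C#) lowest.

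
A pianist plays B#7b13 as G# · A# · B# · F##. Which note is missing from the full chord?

D##

B#7b13 = B#, D##, F##, A#, G#. The voicing lacks the 3rd (major 3rd), D##.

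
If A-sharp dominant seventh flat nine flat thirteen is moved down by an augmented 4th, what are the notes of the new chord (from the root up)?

Transposed root: A♯ → E (augmented 4th down). So we spell E dominant seventh flat nine flat thirteen:
root → E
3rd (major 3rd) → G♯
5th (perfect 5th) → B
7th (minor 7th) → D
9th (minor 9th) → F
13th (minor 13th) → C

E  G♯  B  D  F  C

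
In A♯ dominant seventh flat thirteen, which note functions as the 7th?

A♯ dominant seventh flat thirteen is built on A-sharp; its 7th is a minor 7th above the root.
A seventh above A uses the letter G, and the minor 7th above A-sharp is G-sharp.

G-sharp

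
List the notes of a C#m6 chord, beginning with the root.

C# – E – G# – A#

C#m6 is a minor sixth built on C#.
root → C#
3rd (minor 3rd) → E
5th (perfect 5th) → G#
6th (major 6th) → A#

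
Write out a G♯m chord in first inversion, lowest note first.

In root position, G♯m is G#–B–D#.
First inversion puts the third (B) in the bass.

B – D# – G#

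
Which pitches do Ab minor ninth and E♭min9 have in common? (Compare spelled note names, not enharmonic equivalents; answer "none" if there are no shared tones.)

Ab minor ninth = Ab, Cb, Eb, Gb, Bb.
E♭min9 = Eb, Gb, Bb, Db, F.
Shared: Eb, Gb, Bb.

Eb  Gb  Bb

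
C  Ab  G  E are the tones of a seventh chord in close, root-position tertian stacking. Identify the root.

Ab

Arranged so that each adjacent pair is a third by letter name: Ab – C – E – G.
The bottom of that stack, Ab, is the root (this is Ab augmented major seventh).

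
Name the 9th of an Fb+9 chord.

Gb

Root of Fb+9 = Fb. The 9th is a major 9th: Fb up a major 9th → Gb.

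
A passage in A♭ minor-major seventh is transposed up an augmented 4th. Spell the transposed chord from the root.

A-flat up an augmented 4th → D. New chord: D minor-major seventh.
root → D
3rd (minor 3rd) → F
5th (perfect 5th) → A
7th (major 7th) → C-sharp

D F A C-sharp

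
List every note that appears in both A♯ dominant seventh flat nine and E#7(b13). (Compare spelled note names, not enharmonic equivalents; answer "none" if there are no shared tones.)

E#

A♯ dominant seventh flat nine: A# C## E# G# B
E#7(b13): E# G## B# D# C#
Common to both → E#.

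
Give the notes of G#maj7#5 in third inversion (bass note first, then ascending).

F## G# B# D##

G#maj7#5 = G#–B#–D##–F##; third inversion → seventh (F##) lowest.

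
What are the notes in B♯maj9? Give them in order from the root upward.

Root B♯, quality major ninth:
root → B♯
3rd (major 3rd) → D𝄪
5th (perfect 5th) → F𝄪
7th (major 7th) → A𝄪
9th (major 9th) → C𝄪

B♯ – D𝄪 – F𝄪 – A𝄪 – C𝄪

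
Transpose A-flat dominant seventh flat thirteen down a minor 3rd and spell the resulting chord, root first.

F A C Eb Db

Ab down a minor 3rd → F. New chord: F dominant seventh flat thirteen.
Root: F
Major 3rd (3rd): A
Perfect 5th (5th): C
Minor 7th (7th): Eb
Minor 13th (13th): Db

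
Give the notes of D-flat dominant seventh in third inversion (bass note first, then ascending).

C-flat, D-flat, F, A-flat

D-flat dominant seventh = D-flat–F–A-flat–C-flat; third inversion → seventh (C-flat) lowest.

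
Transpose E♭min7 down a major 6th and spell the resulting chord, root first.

G♭  B𝄫  D♭  F♭

A major 6th down from E♭ is G♭, so the new chord is G♭ minor seventh.
G♭ — root
B𝄫 — minor 3rd
D♭ — perfect 5th
F♭ — minor 7th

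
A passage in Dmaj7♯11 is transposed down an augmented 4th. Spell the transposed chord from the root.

A♭  C  E♭  G  D

An augmented 4th down from D is A♭, so the new chord is A♭ major seventh sharp eleven.
root → A♭
3rd (major 3rd) → C
5th (perfect 5th) → E♭
7th (major 7th) → G
11th (augmented 11th) → D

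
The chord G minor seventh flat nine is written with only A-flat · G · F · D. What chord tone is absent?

G minor seventh flat nine = G, B-flat, D, F, A-flat. The voicing lacks the 3rd (minor 3rd), B-flat.

B-flat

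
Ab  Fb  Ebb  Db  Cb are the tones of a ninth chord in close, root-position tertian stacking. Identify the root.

Db

Stacking in thirds gives Db – Fb – Ab – Cb – Ebb, so Db is the root — Db minor seventh flat nine.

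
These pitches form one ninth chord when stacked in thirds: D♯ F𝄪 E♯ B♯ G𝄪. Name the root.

Arranged so that each adjacent pair is a third by letter name: E♯ – G𝄪 – B♯ – D♯ – F𝄪.
The bottom of that stack, E♯, is the root (this is E♯ dominant ninth).

E♯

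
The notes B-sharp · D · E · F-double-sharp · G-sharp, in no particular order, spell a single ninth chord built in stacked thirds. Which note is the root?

Arranged so that each adjacent pair is a third by letter name: E – G-sharp – B-sharp – D – F-double-sharp.
The bottom of that stack, E, is the root (this is E dominant seventh sharp nine sharp five).

E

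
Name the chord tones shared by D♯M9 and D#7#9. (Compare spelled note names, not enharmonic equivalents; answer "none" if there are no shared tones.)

D#  F##  A#

D♯M9: D# F## A# C## E#
D#7#9: D# F## A# C# E##
Common to both → D#, F##, A#.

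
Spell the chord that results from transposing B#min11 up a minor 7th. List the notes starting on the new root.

A♯ C♯ E♯ G♯ B♯ D♯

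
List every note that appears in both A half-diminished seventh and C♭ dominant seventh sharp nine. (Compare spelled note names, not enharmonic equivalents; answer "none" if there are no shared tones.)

A half-diminished seventh = A, C, E-flat, G.
C♭ dominant seventh sharp nine = C-flat, E-flat, G-flat, B-double-flat, D.
Shared: E-flat.

E-flat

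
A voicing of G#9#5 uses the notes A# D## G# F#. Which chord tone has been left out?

B#

G#9#5 = G#, B#, D##, F#, A#. The voicing lacks the 3rd (major 3rd), B#.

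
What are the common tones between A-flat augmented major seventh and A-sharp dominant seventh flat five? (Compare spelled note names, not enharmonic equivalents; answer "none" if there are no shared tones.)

A-flat augmented major seventh: A-flat C E G
A-sharp dominant seventh flat five: A-sharp C-double-sharp E G-sharp
Common to both → E.

E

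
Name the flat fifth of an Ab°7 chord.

Ab°7 is built on Ab; its 5th is a diminished 5th above the root.
A fifth above A uses the letter E, and the diminished 5th above Ab is Ebb.

Ebb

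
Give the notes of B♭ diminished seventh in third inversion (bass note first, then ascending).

B♭ diminished seventh = Bb–Db–Fb–Abb; third inversion → seventh (Abb) lowest.

Abb  Bb  Db  Fb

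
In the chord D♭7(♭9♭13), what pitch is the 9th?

Ebb

D♭7(♭9♭13) is built on Db; its 9th is a minor 9th above the root.
A second above D uses the letter E, and the minor 9th above Db is Ebb.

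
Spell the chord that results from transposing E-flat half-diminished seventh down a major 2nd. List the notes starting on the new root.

D♭  F♭  A𝄫  C♭

E♭ down a major 2nd → D♭. New chord: D♭ half-diminished seventh.
- root: D♭
- minor 3rd: F♭
- diminished 5th: A𝄫
- minor 7th: C♭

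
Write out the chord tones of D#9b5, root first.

Root D#, quality dominant ninth flat five:
- root: D#
- major 3rd: F##
- diminished 5th: A
- minor 7th: C#
- major 9th: E#

D#  F##  A  C#  E#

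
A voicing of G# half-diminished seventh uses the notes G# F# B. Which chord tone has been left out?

G# half-diminished seventh = G#, B, D, F#. The voicing lacks the 5th (diminished 5th), D.

D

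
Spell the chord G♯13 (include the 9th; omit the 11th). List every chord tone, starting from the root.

G♯13 is a dominant thirteenth built on G#.
G# — root
B# — major 3rd
D# — perfect 5th
F# — minor 7th
A# — major 9th
E# — major 13th

G#, B#, D#, F#, A#, E#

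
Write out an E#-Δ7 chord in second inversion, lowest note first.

B#  D##  E#  G#

E#-Δ7 = E#–G#–B#–D##; second inversion → fifth (B#) lowest.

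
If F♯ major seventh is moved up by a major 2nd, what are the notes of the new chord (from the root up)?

A major 2nd up from F# is G#, so the new chord is G# major seventh.
root → G#
3rd (major 3rd) → B#
5th (perfect 5th) → D#
7th (major 7th) → F##

G#, B#, D#, F##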